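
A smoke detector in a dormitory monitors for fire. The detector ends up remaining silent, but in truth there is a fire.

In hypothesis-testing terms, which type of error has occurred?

The null hypothesis here is that there is no fire.
'Remaining silent' corresponds to failing to reject H₀.
H₀ was not rejected but H₀ is false — a Type II error (false negative).

Type II error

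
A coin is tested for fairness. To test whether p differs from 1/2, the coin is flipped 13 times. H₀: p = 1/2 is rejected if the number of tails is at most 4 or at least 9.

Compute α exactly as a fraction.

1093/4096

α = P(S ≤ 4 or S ≥ 9 | p = 1/2), S ~ Binomial(13, 1/2).
Each tail has probability (1 + 13 + 78 + 286 + 715)/8192; doubling gives α = 2186/8192 = 1093/4096.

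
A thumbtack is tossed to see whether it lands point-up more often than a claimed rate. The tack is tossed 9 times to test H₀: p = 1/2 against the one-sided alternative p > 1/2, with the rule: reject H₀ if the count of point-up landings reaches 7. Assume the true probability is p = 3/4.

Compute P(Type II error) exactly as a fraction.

Under the alternative p = 3/4, Y ~ Binomial(9, 3/4); β is the probability the test does not reject, P(Y < 7).
Summing C(9,j)·(3/4)^j·(1/4)^{9-j} for j = 0..6 gives 13085/32768.

13085/32768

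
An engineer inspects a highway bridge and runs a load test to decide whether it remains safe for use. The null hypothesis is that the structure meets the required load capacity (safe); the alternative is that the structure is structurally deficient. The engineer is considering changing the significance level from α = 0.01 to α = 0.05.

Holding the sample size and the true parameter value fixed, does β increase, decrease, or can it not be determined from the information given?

It decreases.

With a larger α the critical value moves toward the center, so more of the Ha sampling distribution lies in the rejection region.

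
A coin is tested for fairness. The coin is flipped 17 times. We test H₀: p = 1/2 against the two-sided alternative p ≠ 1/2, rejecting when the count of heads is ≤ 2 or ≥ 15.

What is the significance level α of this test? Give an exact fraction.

α = P(K ≤ 2 or K ≥ 15 | p = 1/2), K ~ Binomial(17, 1/2).
The two tails are symmetric, so α = 2·(1 + 17 + 136)/2^17 = 308/131072 = 77/32768.

77/32768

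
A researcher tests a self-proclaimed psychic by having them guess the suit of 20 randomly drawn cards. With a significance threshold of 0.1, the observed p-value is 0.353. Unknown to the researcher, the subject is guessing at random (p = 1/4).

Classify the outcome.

The conventional null hypothesis is that the subject is guessing at random (p = 1/4).
Since p = 0.353 ≥ α = 0.1, H₀ is not rejected.
H₀ is true (actually the subject is guessing at random (p = 1/4)).
The decision matches the true state — no error.

No error (correct decision).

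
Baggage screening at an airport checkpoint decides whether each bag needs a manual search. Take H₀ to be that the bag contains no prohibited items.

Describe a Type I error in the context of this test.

A Type I error is rejecting H₀ when H₀ is true.
Here that means flagging the bag for a manual search when actually the bag contains no prohibited items.

A Type I error would mean concluding that the bag contains a prohibited item when in fact the bag contains no prohibited items.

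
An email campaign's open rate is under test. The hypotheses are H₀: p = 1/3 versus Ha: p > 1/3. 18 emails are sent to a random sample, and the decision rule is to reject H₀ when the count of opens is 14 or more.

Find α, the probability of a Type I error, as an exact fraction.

56137/387420489

α = P(reject H₀ | H₀ true) = P(Y ≥ 14 | p = 1/3), with Y ~ Binomial(18, 1/3).
P(Y ≥ 14) = Σ_{j=14}^{18} C(18,j)·(1/3)^j·(2/3)^{18-j} = 56137/387420489.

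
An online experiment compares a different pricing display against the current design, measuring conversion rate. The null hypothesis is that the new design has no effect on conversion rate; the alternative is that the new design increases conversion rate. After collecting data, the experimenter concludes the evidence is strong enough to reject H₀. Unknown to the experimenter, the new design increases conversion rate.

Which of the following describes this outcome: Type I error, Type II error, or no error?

No error — this is a correct decision.

The test rejected a false H₀ — the decision matches the true state.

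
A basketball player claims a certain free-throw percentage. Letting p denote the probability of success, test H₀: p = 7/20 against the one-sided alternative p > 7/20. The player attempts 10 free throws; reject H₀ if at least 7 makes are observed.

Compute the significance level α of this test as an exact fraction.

The Type I error probability is α = P(K ≥ 7) computed under H₀, where K ~ Binomial(10, 7/20).
Summing C(10,j)(7/20)^j(13/20)^{10−j} for j = 7,…,10 gives 66622158071/2560000000000.

66622158071/2560000000000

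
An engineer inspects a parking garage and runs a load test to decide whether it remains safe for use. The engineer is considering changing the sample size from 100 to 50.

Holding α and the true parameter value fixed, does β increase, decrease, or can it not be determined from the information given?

Reducing n widens both sampling distributions, so the test has less ability to distinguish Ha from H₀.

It increases.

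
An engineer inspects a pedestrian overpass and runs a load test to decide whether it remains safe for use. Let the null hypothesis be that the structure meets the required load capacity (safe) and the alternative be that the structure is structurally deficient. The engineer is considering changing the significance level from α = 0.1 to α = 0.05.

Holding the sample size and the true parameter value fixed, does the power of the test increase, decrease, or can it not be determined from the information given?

A smaller α moves the rejection region further into the tail. With the alternative true, more outcomes now fall outside the rejection region, so failing to reject becomes more likely.
Since power = 1 − β and β increases, power decreases.

It decreases.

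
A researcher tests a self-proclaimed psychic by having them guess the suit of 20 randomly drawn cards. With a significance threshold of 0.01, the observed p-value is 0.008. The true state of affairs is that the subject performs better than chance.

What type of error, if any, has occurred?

No error (correct decision).

The conventional null hypothesis is that the subject is guessing at random (p = 1/4).
Since p = 0.008 < α = 0.01, H₀ is rejected.
H₀ is false (actually the subject performs better than chance).
The decision matches the true state — no error.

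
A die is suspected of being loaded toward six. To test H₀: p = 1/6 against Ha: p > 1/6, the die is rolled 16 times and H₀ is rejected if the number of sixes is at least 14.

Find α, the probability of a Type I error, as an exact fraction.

α = P(reject H₀ | H₀ true) = P(K ≥ 14 | p = 1/6), with K ~ Binomial(16, 1/6).
P(K ≥ 14) = Σ_{j=14}^{16} C(16,j)·(1/6)^j·(5/6)^{16-j} = 1027/940369969152.

1027/940369969152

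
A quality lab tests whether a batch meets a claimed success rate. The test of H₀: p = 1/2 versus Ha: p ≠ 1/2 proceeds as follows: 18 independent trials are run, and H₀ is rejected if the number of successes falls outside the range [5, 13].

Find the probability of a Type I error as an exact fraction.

Under H₀, K ~ Binomial(18, 1/2); α is the probability of landing in either tail, P(K ≤ 4) + P(K ≥ 14).
By symmetry, α = 2·P(K ≤ 4) = 2·(1 + 18 + 153 + 816 + 3060)/262144 = 8096/262144 = 253/8192.

253/8192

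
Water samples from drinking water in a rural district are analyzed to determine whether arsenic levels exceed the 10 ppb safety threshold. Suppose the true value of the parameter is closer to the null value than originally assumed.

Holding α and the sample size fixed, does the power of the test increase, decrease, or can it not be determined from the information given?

A smaller true effect puts the Ha sampling distribution closer to H₀, so more of it falls in the non-rejection region.
Since power = 1 − β and β increases, power decreases.

It decreases.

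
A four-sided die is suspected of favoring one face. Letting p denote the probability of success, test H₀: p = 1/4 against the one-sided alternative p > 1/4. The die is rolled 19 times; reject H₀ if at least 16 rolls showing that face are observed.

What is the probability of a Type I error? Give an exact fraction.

α = P(reject H₀ | H₀ true) = P(Y ≥ 16 | p = 1/4), with Y ~ Binomial(19, 1/4).
Adding the binomial terms for j = 16 through 19 with p = 1/4 yields 1735/17179869184.

1735/17179869184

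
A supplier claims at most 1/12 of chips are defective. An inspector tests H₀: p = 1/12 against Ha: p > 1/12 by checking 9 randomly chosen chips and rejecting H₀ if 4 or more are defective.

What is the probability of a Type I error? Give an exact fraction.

5563363/1289945088

The significance level is the probability, assuming p = 1/12, of seeing 4 or more defectives in 9 draws.
Computing the lower-tail complement: 1 − 1284381725/1289945088 = 5563363/1289945088.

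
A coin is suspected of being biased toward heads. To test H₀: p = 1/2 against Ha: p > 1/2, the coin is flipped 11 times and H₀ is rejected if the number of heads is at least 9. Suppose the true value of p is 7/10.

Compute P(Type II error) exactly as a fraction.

2749038183/4000000000

A Type II error is failing to reject when Ha holds: with p = 7/10, β = P(K ≤ 8).
Equivalently, β = 1 − P(K ≥ 9) = 2749038183/4000000000.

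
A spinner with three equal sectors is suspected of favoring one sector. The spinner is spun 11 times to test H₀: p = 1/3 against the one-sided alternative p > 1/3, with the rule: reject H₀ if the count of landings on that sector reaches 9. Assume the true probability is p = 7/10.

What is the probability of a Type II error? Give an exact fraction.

β = P(fail to reject H₀ | Ha true) = P(K ≤ 8 | p = 7/10), K ~ Binomial(11, 7/10).
Equivalently, β = 1 − P(K ≥ 9) = 2749038183/4000000000.

2749038183/4000000000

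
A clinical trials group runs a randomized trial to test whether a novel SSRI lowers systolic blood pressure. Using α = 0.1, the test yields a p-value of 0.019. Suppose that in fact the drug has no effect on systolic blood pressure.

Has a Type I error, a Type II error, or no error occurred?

The conventional null hypothesis is that the drug has no effect on systolic blood pressure.
Since p = 0.019 < α = 0.1, H₀ is rejected.
H₀ is true (actually the drug has no effect on systolic blood pressure).
Rejecting a true H₀ is a Type I error.

Type I error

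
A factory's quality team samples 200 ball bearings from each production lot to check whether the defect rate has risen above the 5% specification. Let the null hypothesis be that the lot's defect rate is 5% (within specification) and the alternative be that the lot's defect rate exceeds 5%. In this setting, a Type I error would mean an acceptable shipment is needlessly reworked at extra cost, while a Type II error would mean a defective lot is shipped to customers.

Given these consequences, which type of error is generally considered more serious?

The Type II consequence (a defective lot is shipped to customers) is more severe than the Type I consequence (an acceptable shipment is needlessly reworked at extra cost).

Type II error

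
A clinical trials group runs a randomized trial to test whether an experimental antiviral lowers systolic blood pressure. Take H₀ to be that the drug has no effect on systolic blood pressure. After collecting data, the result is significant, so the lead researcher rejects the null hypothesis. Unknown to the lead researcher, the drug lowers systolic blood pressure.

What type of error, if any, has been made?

The test rejected a false H₀ — the decision matches the true state.

Neither — the decision is correct.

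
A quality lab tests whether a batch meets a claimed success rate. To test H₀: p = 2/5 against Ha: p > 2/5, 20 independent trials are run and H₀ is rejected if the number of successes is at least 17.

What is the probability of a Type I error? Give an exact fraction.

4515168256/95367431640625

α = P(reject H₀ | H₀ true) = P(K ≥ 17 | p = 2/5), with K ~ Binomial(20, 2/5).
Summing C(20,j)(2/5)^j(3/5)^{20−j} for j = 17,…,20 gives 4515168256/95367431640625.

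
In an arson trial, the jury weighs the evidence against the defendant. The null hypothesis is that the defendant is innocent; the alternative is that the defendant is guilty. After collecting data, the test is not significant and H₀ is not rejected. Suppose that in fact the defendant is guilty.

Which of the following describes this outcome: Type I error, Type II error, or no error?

Type II error

H₀ was not rejected, but H₀ is actually false.
Failing to reject a false null hypothesis is a Type II error (false negative).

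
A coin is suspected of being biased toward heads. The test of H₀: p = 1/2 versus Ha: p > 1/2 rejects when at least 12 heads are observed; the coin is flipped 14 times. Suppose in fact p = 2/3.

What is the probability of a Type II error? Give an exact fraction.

A Type II error is failing to reject when Ha holds: with p = 2/3, β = P(S ≤ 11).
Equivalently, β = 1 − P(S ≥ 12) = 1426387/1594323.

1426387/1594323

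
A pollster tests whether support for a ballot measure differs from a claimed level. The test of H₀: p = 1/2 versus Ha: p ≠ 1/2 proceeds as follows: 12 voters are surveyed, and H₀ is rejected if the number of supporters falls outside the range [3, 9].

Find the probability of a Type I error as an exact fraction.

Under H₀, S ~ Binomial(12, 1/2); α is the probability of landing in either tail, P(S ≤ 2) + P(S ≥ 10).
Each tail has probability (1 + 12 + 66)/4096; doubling gives α = 158/4096 = 79/2048.

79/2048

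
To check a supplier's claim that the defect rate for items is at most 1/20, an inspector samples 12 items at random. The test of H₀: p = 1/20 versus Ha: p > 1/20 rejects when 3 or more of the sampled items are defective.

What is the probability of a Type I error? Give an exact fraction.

α = P(reject H₀ | H₀ true) = P(X ≥ 3 | p = 1/20), X ~ Binomial(12, 1/20).
Via the complement, α = 1 − Σ_{j=0}^{2} C(12,j)(1/20)^j(19/20)^{12-j} = 16030320228069/819200000000000.

16030320228069/819200000000000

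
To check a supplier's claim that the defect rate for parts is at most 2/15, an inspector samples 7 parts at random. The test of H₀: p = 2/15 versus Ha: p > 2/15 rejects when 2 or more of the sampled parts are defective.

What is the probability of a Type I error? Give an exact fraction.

1501316/6328125

α = P(reject H₀ | H₀ true) = P(X ≥ 2 | p = 2/15), X ~ Binomial(7, 2/15).
Via the complement, α = 1 − Σ_{j=0}^{1} C(7,j)(2/15)^j(13/15)^{7-j} = 1501316/6328125.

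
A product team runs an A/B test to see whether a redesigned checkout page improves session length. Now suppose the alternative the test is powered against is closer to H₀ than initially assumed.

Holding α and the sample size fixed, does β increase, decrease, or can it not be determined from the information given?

It increases.

When the true parameter is near the null value, the test has a harder time distinguishing Ha from H₀.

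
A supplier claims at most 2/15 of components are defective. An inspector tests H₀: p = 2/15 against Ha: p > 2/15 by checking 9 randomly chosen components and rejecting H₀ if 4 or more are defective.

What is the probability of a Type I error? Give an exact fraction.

876304928/38443359375

α = P(reject H₀ | H₀ true) = P(S ≥ 4 | p = 2/15), S ~ Binomial(9, 2/15).
Computing the lower-tail complement: 1 − 37567054447/38443359375 = 876304928/38443359375.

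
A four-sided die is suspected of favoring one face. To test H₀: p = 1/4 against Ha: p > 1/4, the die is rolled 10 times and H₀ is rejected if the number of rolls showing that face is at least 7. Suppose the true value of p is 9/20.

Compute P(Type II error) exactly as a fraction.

2298892939321/2560000000000

β = P(fail to reject H₀ | Ha true) = P(K ≤ 6 | p = 9/20), K ~ Binomial(10, 9/20).
Summing C(10,j)·(9/20)^j·(11/20)^{10-j} for j = 0..6 gives 2298892939321/2560000000000.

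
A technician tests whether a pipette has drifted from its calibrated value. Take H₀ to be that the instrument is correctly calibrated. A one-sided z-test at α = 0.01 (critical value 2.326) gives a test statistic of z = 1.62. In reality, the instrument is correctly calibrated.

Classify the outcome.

Since z = 1.62 ≤ z* = 2.326, H₀ is not rejected.
H₀ is true (actually the instrument is correctly calibrated).
The decision matches the true state — no error.

Neither — the decision is correct.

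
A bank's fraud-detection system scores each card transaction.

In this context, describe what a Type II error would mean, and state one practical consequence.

A Type II error would mean concluding that the transaction is legitimate (or at least failing to establish that the transaction is fraudulent) when in fact the transaction is fraudulent. Consequence: a fraudulent charge goes through and the bank absorbs the loss.

With the conventional null hypothesis that the transaction is legitimate:
A Type II error is failing to reject H₀ when H₀ is false.
Here that means approving the transaction when actually the transaction is fraudulent.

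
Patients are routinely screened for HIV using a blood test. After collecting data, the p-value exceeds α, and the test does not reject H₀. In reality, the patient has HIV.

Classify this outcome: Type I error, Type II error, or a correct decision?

Type II error

The conventional null hypothesis here is that the patient does not have HIV.
H₀ was not rejected, but H₀ is actually false.
Failing to reject a false null hypothesis is a Type II error (false negative).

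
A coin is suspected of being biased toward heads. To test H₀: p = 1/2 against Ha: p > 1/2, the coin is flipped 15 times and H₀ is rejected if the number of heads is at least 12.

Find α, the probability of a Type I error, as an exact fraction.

9/512

α = P(reject H₀ | H₀ true) = P(X ≥ 12 | p = 1/2), with X ~ Binomial(15, 1/2).
P(X ≥ 12) = [C(15,12) + C(15,13) + C(15,14) + C(15,15)] / 2^15 = (455 + 105 + 15 + 1) / 32768 = 576/32768 = 9/512.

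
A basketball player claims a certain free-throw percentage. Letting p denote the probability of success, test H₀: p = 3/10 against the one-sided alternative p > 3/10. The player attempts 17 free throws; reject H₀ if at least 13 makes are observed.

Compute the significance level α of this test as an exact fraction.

1032701997051/10000000000000000

Under H₀, K ~ Binomial(17, 3/10), and α = P(K ≥ 13).
Summing C(17,j)(3/10)^j(7/10)^{17−j} for j = 13,…,17 gives 1032701997051/10000000000000000.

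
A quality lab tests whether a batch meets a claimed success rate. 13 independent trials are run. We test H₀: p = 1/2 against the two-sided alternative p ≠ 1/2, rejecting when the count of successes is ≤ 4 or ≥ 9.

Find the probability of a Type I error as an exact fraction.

Under H₀, K ~ Binomial(13, 1/2); α is the probability of landing in either tail, P(K ≤ 4) + P(K ≥ 9).
By symmetry, α = 2·P(K ≤ 4) = 2·(1 + 13 + 78 + 286 + 715)/8192 = 2186/8192 = 1093/4096.

1093/4096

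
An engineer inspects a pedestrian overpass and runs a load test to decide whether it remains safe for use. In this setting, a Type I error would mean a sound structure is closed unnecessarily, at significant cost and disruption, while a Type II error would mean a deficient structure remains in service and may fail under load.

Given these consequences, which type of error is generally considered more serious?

Type II error

The Type II consequence (a deficient structure remains in service and may fail under load) is more severe than the Type I consequence (a sound structure is closed unnecessarily, at significant cost and disruption).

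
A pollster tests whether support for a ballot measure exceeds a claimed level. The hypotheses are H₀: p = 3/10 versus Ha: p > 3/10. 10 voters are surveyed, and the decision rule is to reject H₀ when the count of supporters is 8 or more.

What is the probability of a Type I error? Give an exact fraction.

1987983/1250000000

The Type I error probability is α = P(K ≥ 8) computed under H₀, where K ~ Binomial(10, 3/10).
Summing C(10,j)(3/10)^j(7/10)^{10−j} for j = 8,…,10 gives 1987983/1250000000.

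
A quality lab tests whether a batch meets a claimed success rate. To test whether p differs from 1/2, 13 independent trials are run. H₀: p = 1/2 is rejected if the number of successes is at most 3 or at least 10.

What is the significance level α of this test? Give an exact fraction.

Under H₀, S ~ Binomial(13, 1/2); α is the probability of landing in either tail, P(S ≤ 3) + P(S ≥ 10).
The two tails are symmetric, so α = 2·(1 + 13 + 78 + 286)/2^13 = 756/8192 = 189/2048.

189/2048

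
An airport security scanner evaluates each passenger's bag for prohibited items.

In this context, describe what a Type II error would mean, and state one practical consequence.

A Type II error would mean concluding that the bag contains no prohibited items (or at least failing to establish that the bag contains a prohibited item) when in fact the bag contains a prohibited item. Consequence: a prohibited item passes through security undetected.

With the conventional null hypothesis that the bag contains no prohibited items:
A Type II error is failing to reject H₀ when H₀ is false.
Here that means letting the bag through when actually the bag contains a prohibited item.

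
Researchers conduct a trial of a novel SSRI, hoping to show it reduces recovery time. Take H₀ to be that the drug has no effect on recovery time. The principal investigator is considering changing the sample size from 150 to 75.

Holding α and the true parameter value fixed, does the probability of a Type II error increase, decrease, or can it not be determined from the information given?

With less data the test statistic is noisier; under Ha, more outcomes land inside the acceptance region.

It increases.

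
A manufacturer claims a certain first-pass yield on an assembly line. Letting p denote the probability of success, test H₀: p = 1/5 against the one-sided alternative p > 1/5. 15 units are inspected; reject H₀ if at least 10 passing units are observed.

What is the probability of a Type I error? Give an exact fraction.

α = P(reject H₀ | H₀ true) = P(Y ≥ 10 | p = 1/5), with Y ~ Binomial(15, 1/5).
Summing C(15,j)(1/5)^j(4/5)^{15−j} for j = 10,…,15 gives 3455373/30517578125.

3455373/30517578125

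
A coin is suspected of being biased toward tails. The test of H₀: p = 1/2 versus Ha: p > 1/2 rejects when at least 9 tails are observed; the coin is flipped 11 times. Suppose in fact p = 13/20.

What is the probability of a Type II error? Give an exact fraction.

β = P(fail to reject H₀ | Ha true) = P(S ≤ 8 | p = 13/20), S ~ Binomial(11, 13/20).
Adding the binomial probabilities P(S=0)+…+P(S=8) at p = 13/20 gives 32762721984671/40960000000000.

32762721984671/40960000000000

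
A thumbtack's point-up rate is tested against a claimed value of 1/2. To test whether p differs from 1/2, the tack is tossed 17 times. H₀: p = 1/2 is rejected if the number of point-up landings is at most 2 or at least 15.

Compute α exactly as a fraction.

77/32768

α = P(S ≤ 2 or S ≥ 15 | p = 1/2), S ~ Binomial(17, 1/2).
Each tail has probability (1 + 17 + 136)/131072; doubling gives α = 308/131072 = 77/32768.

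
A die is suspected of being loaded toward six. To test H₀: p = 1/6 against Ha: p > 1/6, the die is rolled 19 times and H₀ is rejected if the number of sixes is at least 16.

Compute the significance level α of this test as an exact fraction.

Under H₀, S ~ Binomial(19, 1/6), and α = P(S ≥ 16).
P(S ≥ 16) = Σ_{j=16}^{19} C(19,j)·(1/6)^j·(5/6)^{19-j} = 581/2821109907456.

581/2821109907456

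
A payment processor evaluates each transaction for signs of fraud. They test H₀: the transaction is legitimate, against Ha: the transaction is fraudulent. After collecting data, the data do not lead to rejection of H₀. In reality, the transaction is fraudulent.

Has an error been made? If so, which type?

H₀ was not rejected, but H₀ is actually false.
Failing to reject a false null hypothesis is a Type II error (false negative).

Type II error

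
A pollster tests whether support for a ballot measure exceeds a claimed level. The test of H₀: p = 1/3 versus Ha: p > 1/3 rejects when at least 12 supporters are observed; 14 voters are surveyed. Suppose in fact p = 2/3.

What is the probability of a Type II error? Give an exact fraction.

1426387/1594323

A Type II error is failing to reject when Ha holds: with p = 2/3, β = P(S ≤ 11).
Equivalently, β = 1 − P(S ≥ 12) = 1426387/1594323.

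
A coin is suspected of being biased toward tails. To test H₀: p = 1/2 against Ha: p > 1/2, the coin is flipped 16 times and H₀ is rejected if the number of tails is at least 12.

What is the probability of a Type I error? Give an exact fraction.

Under H₀, K ~ Binomial(16, 1/2), and α = P(K ≥ 12).
That's C(16,12) + C(16,13) + C(16,14) + C(16,15) + C(16,16) over 2^16, i.e. (1820 + 560 + 120 + 16 + 1)/65536 = 2517/65536.

2517/65536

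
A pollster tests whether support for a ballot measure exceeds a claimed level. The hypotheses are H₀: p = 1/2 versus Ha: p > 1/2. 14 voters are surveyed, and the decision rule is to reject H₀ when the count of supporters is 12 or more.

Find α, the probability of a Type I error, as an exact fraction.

53/8192

Under H₀, X ~ Binomial(14, 1/2), and α = P(X ≥ 12).
That's C(14,12) + C(14,13) + C(14,14) over 2^14, i.e. (91 + 14 + 1)/16384 = 106/16384 = 53/8192.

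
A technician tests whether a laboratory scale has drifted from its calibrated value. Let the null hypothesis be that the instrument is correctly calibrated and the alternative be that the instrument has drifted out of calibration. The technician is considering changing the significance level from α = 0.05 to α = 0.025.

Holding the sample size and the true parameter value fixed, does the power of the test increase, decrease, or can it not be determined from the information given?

A smaller α moves the rejection region further into the tail. With the alternative true, more outcomes now fall outside the rejection region, so failing to reject becomes more likely.
Since power = 1 − β and β increases, power decreases.

It decreases.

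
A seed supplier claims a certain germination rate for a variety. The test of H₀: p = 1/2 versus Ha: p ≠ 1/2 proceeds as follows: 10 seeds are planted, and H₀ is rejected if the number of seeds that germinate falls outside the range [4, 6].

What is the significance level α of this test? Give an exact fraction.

11/32

The significance level is the null-hypothesis probability of the rejection region {≤3} ∪ {≥7}.
Each tail has probability (1 + 10 + 45 + 120)/1024; doubling gives α = 352/1024 = 11/32.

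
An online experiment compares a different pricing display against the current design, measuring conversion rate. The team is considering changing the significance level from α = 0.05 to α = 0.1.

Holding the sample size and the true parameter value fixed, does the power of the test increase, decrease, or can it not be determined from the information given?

It increases.

A larger α widens the rejection region, so when the alternative is true more outcomes lead to rejection — failing to reject becomes less likely.
Since power = 1 − β and β decreases, power increases.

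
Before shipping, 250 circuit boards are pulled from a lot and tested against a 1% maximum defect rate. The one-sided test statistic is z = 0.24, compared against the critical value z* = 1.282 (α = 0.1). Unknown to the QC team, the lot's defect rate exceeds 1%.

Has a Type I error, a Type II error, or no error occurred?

The conventional null hypothesis is that the lot's defect rate is 1% (within specification).
Since z = 0.24 ≤ z* = 1.282, H₀ is not rejected.
H₀ is false (actually the lot's defect rate exceeds 1%).
Failing to reject a false H₀ is a Type II error.

Type II error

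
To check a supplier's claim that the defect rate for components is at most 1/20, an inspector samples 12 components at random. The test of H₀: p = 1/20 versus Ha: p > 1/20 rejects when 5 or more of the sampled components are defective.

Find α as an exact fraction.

α = P(reject H₀ | H₀ true) = P(K ≥ 5 | p = 1/20), K ~ Binomial(12, 1/20).
α = 1 − P(K ≤ 4) = 1 − 409524655607633/409600000000000 = 75344392367/409600000000000.

75344392367/409600000000000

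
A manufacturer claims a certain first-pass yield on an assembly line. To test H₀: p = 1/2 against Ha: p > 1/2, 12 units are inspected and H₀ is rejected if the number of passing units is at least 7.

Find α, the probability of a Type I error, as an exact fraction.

793/2048

Under H₀, S ~ Binomial(12, 1/2), and α = P(S ≥ 7).
Summing the upper tail: (792 + 495 + 220 + 66 + 12 + 1) / 2^12 = 1586/4096 = 793/2048.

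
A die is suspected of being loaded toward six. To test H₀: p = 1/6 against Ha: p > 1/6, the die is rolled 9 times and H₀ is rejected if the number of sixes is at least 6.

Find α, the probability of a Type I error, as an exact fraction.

Under H₀, X ~ Binomial(9, 1/6), and α = P(X ≥ 6).
Adding the binomial terms for j = 6 through 9 with p = 1/6 yields 5723/5038848.

5723/5038848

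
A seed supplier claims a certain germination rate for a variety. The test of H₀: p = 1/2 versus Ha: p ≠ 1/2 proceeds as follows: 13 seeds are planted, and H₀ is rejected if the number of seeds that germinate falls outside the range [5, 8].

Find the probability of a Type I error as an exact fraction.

The significance level is the null-hypothesis probability of the rejection region {≤4} ∪ {≥9}.
The two tails are symmetric, so α = 2·(1 + 13 + 78 + 286 + 715)/2^13 = 2186/8192 = 1093/4096.

1093/4096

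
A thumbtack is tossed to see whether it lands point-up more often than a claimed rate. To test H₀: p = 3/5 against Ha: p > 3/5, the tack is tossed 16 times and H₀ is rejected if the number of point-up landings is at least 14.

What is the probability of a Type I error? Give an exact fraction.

α = P(reject H₀ | H₀ true) = P(X ≥ 14 | p = 3/5), with X ~ Binomial(16, 3/5).
Adding the binomial terms for j = 14 through 16 with p = 3/5 yields 559607373/30517578125.

559607373/30517578125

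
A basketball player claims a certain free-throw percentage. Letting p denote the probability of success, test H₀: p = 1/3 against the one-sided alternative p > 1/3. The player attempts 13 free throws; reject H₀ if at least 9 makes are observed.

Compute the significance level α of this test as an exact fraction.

521/59049

α = P(reject H₀ | H₀ true) = P(Y ≥ 9 | p = 1/3), with Y ~ Binomial(13, 1/3).
Summing C(13,j)(1/3)^j(2/3)^{13−j} for j = 9,…,13 gives 521/59049.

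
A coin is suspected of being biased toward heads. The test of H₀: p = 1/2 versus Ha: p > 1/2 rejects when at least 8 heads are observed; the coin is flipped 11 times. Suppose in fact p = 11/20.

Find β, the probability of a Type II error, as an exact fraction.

A Type II error is failing to reject when Ha holds: with p = 11/20, β = P(K ≤ 7).
Equivalently, β = 1 − P(K ≥ 8) = 828290341647/1024000000000.

828290341647/1024000000000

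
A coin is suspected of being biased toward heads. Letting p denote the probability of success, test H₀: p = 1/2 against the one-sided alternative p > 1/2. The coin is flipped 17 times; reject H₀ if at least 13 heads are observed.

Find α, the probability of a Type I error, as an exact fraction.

α = P(reject H₀ | H₀ true) = P(Y ≥ 13 | p = 1/2), with Y ~ Binomial(17, 1/2).
Summing the upper tail: (2380 + 680 + 136 + 17 + 1) / 2^17 = 3214/131072 = 1607/65536.

1607/65536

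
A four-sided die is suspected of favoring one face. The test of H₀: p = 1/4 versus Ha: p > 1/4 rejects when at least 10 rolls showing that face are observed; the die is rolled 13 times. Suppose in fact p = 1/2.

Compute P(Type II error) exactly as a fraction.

3907/4096

Under the alternative p = 1/2, S ~ Binomial(13, 1/2); β is the probability the test does not reject, P(S < 10).
Adding the binomial probabilities P(S=0)+…+P(S=9) at p = 1/2 gives 3907/4096.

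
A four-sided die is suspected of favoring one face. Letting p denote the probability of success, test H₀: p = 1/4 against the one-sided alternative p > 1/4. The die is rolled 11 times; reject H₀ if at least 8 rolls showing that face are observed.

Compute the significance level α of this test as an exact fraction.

α = P(reject H₀ | H₀ true) = P(K ≥ 8 | p = 1/4), with K ~ Binomial(11, 1/4).
Summing C(11,j)(1/4)^j(3/4)^{11−j} for j = 8,…,11 gives 623/524288.

623/524288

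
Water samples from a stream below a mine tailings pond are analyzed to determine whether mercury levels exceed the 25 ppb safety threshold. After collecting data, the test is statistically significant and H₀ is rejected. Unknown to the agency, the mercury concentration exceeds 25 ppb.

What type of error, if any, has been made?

The conventional null hypothesis here is that the mercury concentration is at or below 25 ppb (safe).
The test rejected a false H₀ — the decision matches the true state.

No error (correct decision).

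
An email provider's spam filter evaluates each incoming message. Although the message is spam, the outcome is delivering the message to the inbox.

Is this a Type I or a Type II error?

The null hypothesis here is that the message is legitimate (not spam).
'Delivering the message to the inbox' corresponds to failing to reject H₀.
H₀ was not rejected but H₀ is false — a Type II error (false negative).

Type II error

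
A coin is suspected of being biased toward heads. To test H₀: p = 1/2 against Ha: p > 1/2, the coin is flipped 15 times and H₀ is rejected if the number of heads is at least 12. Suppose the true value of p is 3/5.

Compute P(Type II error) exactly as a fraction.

27755679248/30517578125

A Type II error is failing to reject when Ha holds: with p = 3/5, β = P(Y ≤ 11).
Adding the binomial probabilities P(Y=0)+…+P(Y=11) at p = 3/5 gives 27755679248/30517578125.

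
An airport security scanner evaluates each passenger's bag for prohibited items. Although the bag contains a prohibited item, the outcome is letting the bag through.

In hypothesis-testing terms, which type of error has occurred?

The null hypothesis here is that the bag contains no prohibited items.
'Letting the bag through' corresponds to failing to reject H₀.
H₀ was not rejected but H₀ is false — a Type II error (false negative).

Type II error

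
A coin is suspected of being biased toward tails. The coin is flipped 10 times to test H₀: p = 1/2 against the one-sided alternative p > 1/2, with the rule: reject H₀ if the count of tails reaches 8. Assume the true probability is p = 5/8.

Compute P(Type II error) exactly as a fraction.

211794831/268435456

A Type II error is failing to reject when Ha holds: with p = 5/8, β = P(S ≤ 7).
Equivalently, β = 1 − P(S ≥ 8) = 211794831/268435456.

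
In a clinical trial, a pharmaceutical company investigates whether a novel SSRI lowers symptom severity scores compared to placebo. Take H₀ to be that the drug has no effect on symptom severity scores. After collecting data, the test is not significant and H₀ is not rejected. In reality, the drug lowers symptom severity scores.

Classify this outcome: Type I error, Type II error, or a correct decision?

H₀ was not rejected, but H₀ is actually false.
Failing to reject a false null hypothesis is a Type II error (false negative).

Type II error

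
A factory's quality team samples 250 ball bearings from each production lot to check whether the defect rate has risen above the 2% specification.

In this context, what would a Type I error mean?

With the conventional null hypothesis that the lot's defect rate is 2% (within specification):
A Type I error is rejecting H₀ when H₀ is true.
Here that means rejecting the lot and scrapping or reworking it when actually the lot's defect rate is 2% (within specification).

A Type I error would mean concluding that the lot's defect rate exceeds 2% when in fact the lot's defect rate is 2% (within specification).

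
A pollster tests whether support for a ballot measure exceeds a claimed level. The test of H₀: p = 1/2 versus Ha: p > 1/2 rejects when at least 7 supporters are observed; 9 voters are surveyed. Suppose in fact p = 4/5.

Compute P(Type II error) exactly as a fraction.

511333/1953125

Under the alternative p = 4/5, K ~ Binomial(9, 4/5); β is the probability the test does not reject, P(K < 7).
Equivalently, β = 1 − P(K ≥ 7) = 511333/1953125.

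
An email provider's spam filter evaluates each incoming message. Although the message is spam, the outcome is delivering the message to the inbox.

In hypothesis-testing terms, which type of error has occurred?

The null hypothesis here is that the message is legitimate (not spam).
'Delivering the message to the inbox' corresponds to failing to reject H₀.
H₀ was not rejected but H₀ is false — a Type II error (false negative).

Type II error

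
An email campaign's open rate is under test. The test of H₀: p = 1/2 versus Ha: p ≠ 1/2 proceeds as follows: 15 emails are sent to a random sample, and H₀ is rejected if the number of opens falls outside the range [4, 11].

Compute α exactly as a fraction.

α = P(X ≤ 3 or X ≥ 12 | p = 1/2), X ~ Binomial(15, 1/2).
Each tail has probability (1 + 15 + 105 + 455)/32768; doubling gives α = 1152/32768 = 9/256.

9/256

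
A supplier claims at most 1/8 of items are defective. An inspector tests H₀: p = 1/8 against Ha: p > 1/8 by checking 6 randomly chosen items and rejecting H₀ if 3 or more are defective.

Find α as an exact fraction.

The significance level is the probability, assuming p = 1/8, of seeing 3 or more defectives in 6 draws.
α = 1 − P(K ≤ 2) = 1 − 127253/131072 = 3819/131072.

3819/131072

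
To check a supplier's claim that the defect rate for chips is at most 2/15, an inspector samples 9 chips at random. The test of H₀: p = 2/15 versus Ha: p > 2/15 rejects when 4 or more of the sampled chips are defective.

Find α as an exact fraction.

The significance level is the probability, assuming p = 2/15, of seeing 4 or more defectives in 9 draws.
Via the complement, α = 1 − Σ_{j=0}^{3} C(9,j)(2/15)^j(13/15)^{9-j} = 876304928/38443359375.

876304928/38443359375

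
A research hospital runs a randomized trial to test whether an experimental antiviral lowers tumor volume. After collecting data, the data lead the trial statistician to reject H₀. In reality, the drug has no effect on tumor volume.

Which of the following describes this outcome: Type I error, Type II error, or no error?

The conventional null hypothesis here is that the drug has no effect on tumor volume.
H₀ was rejected, but H₀ is actually true.
Rejecting a true null hypothesis is a Type I error (false positive).

Type I error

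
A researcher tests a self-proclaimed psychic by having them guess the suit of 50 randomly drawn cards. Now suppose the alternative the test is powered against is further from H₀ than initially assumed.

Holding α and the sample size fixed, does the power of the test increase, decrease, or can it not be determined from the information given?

The further the true parameter sits from the null value, the more of the Ha sampling distribution falls in the rejection region.
Since power = 1 − β and β decreases, power increases.

It increases.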